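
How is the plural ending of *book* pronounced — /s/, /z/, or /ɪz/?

/s/

The stem *book* ends in a voiceless non-sibilant consonant.
The plural suffix surfaces as /ɪz/ after sibilants, /s/ after other voiceless consonants, and /z/ after other voiced sounds.
So the plural -s on *book* is pronounced /s/.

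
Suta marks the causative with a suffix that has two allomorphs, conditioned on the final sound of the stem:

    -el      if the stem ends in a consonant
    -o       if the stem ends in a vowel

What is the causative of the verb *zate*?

zateo

*zate* — final sound /e/ (a vowel) → -o → *zateo*.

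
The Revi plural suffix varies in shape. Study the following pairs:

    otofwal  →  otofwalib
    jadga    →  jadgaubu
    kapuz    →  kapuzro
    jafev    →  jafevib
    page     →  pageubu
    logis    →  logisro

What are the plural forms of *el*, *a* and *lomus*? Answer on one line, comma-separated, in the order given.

elib, aubu, lomusro

The alternation tracks the final sound of the stem — -ro when the stem ends in a sibilant (*kapuz*, *logis*); -ib when the stem ends in a non-sibilant consonant (*otofwal*, *jafev*); -ubu when the stem ends in a vowel (*jadga*, *page*).
*el*: final sound = /l/, a non-sibilant consonant → -ib → *elib*.
*a*: final sound = /a/, a vowel → -ubu → *aubu*.
*lomus* — final sound /s/ (a sibilant) → -ro → *lomusro*.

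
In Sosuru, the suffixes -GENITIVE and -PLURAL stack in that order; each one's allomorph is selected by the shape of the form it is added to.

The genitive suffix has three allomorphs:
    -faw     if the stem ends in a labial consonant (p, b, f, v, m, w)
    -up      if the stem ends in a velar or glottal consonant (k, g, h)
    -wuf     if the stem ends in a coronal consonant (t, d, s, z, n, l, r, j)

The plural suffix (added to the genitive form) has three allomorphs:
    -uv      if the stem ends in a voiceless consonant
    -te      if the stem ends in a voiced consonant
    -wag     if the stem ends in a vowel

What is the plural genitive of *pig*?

pigupuv

*pig* — final consonant /g/ (velar/glottal) → -up → *pigup*.
The final sound of the genitive form *pigup* is /p/, which is a voiceless consonant, so the plural suffix is -uv, giving *pigupuv*.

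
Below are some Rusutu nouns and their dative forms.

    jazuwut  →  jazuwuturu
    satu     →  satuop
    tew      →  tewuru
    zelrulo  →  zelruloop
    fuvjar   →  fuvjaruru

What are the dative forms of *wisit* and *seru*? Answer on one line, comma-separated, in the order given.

wisituru, seruop

The alternation tracks the final sound of the stem — -uru when the stem ends in a consonant (*jazuwut*, *tew*, *fuvjar*); -op when the stem ends in a vowel (*satu*, *zelrulo*).
*wisit* — final sound /t/ (a consonant) → -uru → *wisituru*.
*seru*: final sound = /u/, a vowel → -op → *seruop*.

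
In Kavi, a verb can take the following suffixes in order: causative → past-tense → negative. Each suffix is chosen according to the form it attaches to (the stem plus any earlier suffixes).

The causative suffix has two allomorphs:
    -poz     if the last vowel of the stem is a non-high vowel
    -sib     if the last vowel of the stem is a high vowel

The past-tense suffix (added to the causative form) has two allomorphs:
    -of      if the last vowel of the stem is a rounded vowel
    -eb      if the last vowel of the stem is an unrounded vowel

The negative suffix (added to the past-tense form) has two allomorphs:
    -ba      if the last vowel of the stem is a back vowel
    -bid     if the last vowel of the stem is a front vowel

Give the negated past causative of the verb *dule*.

dulepozofba

*dule*: last vowel = /e/, a non-high vowel → -poz → *dulepoz*.
The causative form *dulepoz* — last vowel /o/ (a rounded vowel) → -of → *dulepozof*.
The past-tense form *dulepozof* — last vowel /o/ (a back vowel) → -ba → *dulepozofba*.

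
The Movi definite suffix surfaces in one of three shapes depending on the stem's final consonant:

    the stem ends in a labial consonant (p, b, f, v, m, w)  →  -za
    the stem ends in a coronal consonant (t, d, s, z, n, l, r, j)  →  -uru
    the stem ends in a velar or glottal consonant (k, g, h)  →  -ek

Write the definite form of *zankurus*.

*zankurus* — final consonant /s/ (coronal) → -uru → *zankurusuru*.

zankurusuru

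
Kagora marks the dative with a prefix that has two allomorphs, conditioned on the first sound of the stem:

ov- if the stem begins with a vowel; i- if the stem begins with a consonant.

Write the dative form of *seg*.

iseg

*seg* — first sound /s/ (a consonant) → i- → *iseg*.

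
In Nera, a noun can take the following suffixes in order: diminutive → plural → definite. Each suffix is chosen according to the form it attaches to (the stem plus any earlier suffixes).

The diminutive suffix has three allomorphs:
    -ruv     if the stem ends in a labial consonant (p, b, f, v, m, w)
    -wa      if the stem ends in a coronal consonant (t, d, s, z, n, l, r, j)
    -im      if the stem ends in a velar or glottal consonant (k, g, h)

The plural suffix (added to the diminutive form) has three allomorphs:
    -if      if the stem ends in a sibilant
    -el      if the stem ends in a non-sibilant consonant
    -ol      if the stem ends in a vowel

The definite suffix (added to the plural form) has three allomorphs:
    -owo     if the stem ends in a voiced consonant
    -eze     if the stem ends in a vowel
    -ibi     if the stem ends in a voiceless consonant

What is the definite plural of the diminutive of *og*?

The final consonant of *og* is /g/, which is velar/glottal, so the diminutive suffix is -im, giving *ogim*.
The diminutive form *ogim* — final sound /m/ (a non-sibilant consonant) → -el → *ogimel*.
The final sound of the plural form *ogimel* is /l/, which is a voiced consonant, so the definite suffix is -owo, giving *ogimelowo*.

ogimelowo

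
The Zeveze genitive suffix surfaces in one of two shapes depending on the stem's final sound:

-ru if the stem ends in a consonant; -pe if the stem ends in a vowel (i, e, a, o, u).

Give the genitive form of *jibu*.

*jibu*: final sound = /u/, a vowel → -pe → *jibupe*.

jibupe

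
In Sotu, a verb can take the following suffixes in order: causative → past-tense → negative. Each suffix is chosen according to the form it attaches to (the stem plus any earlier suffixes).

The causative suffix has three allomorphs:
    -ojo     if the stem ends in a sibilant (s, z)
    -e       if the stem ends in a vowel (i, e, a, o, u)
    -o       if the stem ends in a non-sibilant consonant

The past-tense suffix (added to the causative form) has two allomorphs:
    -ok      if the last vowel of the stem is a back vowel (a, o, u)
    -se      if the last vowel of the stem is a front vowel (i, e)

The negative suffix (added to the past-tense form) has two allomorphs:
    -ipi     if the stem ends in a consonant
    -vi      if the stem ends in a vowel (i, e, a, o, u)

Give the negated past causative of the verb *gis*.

Since the final sound of *gis* is /s/ (a sibilant), it takes -ojo, giving *gisojo*.
The last vowel of the causative form *gisojo* is /o/, which is a back vowel, so the past-tense suffix is -ok, giving *gisojook*.
The final sound of the past-tense form *gisojook* is /k/, which is a consonant, so the negative suffix is -ipi, giving *gisojookipi*.

gisojookipi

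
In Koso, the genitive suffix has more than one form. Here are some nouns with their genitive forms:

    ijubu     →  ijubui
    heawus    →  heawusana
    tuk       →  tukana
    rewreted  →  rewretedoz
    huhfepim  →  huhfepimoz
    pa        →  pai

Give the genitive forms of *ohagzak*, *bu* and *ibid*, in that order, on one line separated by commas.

The alternation tracks the final sound of the stem — -ana when the stem ends in a voiceless consonant (*heawus*, *tuk*); -oz when the stem ends in a voiced consonant (*rewreted*, *huhfepim*); -i when the stem ends in a vowel (*ijubu*, *pa*).
*ohagzak* — final sound /k/ (a voiceless consonant) → -ana → *ohagzakana*.
*bu* — final sound /u/ (a vowel) → -i → *bui*.
*ibid*: final sound = /d/, a voiced consonant → -oz → *ibidoz*.

ohagzakana, bui, ibidoz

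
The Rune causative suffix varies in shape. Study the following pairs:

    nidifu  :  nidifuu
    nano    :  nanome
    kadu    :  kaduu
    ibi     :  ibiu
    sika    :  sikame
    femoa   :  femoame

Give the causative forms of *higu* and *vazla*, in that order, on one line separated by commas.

higuu, vazlame

Looking at the last vowel of each stem: -u when the last vowel of the stem is a high vowel (*nidifu*, *kadu*, *ibi*); -me when the last vowel of the stem is a non-high vowel (*nano*, *sika*, *femoa*).
Since the last vowel of *higu* is /u/ (a high vowel), it takes -u, giving *higuu*.
*vazla*: last vowel = /a/, a non-high vowel → -me → *vazlame*.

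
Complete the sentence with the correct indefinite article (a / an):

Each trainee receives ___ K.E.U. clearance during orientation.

The indefinite article is chosen by the initial *sound* of the following word, not its spelling.
The initialism *K.E.U.* is read letter by letter; the first letter, K, is pronounced /keɪ/, which begins with a consonant sound.
So the article is *a*: Each trainee receives a K.E.U. clearance during orientation.

a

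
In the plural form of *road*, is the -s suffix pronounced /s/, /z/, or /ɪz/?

/z/

The stem *road* ends in a voiced non-sibilant sound.
The plural suffix surfaces as /ɪz/ after sibilants, /s/ after other voiceless consonants, and /z/ after other voiced sounds.
So the plural -s on *road* is pronounced /z/.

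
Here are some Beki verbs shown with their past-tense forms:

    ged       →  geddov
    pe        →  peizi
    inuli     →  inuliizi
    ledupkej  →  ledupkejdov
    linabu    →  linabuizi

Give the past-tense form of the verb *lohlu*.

The suffix is conditioned by the final sound: -dov when the stem ends in a consonant (*ged*, *ledupkej*); -izi when the stem ends in a vowel (*pe*, *inuli*, *linabu*).
The final sound of *lohlu* is /u/, which is a vowel, so the suffix is -izi, giving *lohluizi*.

lohluizi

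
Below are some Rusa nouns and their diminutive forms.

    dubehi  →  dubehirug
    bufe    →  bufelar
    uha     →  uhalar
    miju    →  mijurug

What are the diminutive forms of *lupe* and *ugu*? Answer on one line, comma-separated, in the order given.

The pattern is height harmony: -rug when the last vowel of the stem is a high vowel (*dubehi*, *miju*); -lar when the last vowel of the stem is a non-high vowel (*bufe*, *uha*).
Since the last vowel of *lupe* is /e/ (a non-high vowel), it takes -lar, giving *lupelar*.
*ugu* — last vowel /u/ (a high vowel) → -rug → *ugurug*.

lupelar, ugurug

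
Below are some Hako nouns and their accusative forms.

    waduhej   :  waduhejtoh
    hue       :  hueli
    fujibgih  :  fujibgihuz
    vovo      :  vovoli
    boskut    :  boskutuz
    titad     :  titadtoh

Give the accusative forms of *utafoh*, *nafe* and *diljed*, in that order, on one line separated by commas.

The suffix is conditioned by the final sound: -uz when the stem ends in a voiceless consonant (*fujibgih*, *boskut*); -toh when the stem ends in a voiced consonant (*waduhej*, *titad*); -li when the stem ends in a vowel (*hue*, *vovo*).
The final sound of *utafoh* is /h/, which is a voiceless consonant, so the suffix is -uz, giving *utafohuz*.
*nafe* — final sound /e/ (a vowel) → -li → *nafeli*.
*diljed*: final sound = /d/, a voiced consonant → -toh → *diljedtoh*.

utafohuz, nafeli, diljedtoh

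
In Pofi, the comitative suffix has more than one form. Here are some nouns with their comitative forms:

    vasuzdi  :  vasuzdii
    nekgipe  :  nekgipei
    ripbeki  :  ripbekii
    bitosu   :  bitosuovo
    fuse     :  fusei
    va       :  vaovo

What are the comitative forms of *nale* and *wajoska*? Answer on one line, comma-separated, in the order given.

nalei, wajoskaovo

Looking at the last vowel of each stem: -i when the last vowel of the stem is a front vowel (*vasuzdi*, *nekgipe*, *ripbeki*, *fuse*); -ovo when the last vowel of the stem is a back vowel (*bitosu*, *va*).
Since the last vowel of *nale* is /e/ (a front vowel), it takes -i, giving *nalei*.
*wajoska* — last vowel /a/ (a back vowel) → -ovo → *wajoskaovo*.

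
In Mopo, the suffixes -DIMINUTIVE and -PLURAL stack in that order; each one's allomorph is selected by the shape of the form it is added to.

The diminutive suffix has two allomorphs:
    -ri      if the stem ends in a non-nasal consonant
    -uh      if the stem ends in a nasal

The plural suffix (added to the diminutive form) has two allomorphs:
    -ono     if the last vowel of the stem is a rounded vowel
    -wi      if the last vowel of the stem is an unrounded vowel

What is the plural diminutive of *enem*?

enemuhono

The final consonant of *enem* is /m/, which is a nasal, so the diminutive suffix is -uh, giving *enemuh*.
Since the last vowel of the diminutive form *enemuh* is /u/ (a rounded vowel), it takes -ono, giving *enemuhono*.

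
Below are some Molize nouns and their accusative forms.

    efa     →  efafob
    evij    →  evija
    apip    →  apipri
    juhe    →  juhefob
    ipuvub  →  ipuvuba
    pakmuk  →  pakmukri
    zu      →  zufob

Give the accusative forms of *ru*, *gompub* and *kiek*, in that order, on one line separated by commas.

rufob, gompuba, kiekri

The alternation tracks the final sound of the stem — -ri when the stem ends in a voiceless consonant (*apip*, *pakmuk*); -a when the stem ends in a voiced consonant (*evij*, *ipuvub*); -fob when the stem ends in a vowel (*efa*, *juhe*, *zu*).
*ru*: final sound = /u/, a vowel → -fob → *rufob*.
The final sound of *gompub* is /b/, which is a voiced consonant, so the suffix is -a, giving *gompuba*.
Since the final sound of *kiek* is /k/ (a voiceless consonant), it takes -ri, giving *kiekri*.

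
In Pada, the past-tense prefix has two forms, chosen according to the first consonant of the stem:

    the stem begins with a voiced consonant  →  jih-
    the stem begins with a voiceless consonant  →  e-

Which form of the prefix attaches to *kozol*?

The first consonant of *kozol* is /k/, which is voiceless, so the prefix is e-.

e-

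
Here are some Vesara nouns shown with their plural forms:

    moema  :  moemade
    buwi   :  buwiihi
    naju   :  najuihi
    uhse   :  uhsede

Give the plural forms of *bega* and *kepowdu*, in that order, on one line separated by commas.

The suffix is conditioned by the last vowel: -ihi when the last vowel of the stem is a high vowel (*buwi*, *naju*); -de when the last vowel of the stem is a non-high vowel (*moema*, *uhse*).
Since the last vowel of *bega* is /a/ (a non-high vowel), it takes -de, giving *begade*.
*kepowdu* — last vowel /u/ (a high vowel) → -ihi → *kepowduihi*.

begade, kepowduihi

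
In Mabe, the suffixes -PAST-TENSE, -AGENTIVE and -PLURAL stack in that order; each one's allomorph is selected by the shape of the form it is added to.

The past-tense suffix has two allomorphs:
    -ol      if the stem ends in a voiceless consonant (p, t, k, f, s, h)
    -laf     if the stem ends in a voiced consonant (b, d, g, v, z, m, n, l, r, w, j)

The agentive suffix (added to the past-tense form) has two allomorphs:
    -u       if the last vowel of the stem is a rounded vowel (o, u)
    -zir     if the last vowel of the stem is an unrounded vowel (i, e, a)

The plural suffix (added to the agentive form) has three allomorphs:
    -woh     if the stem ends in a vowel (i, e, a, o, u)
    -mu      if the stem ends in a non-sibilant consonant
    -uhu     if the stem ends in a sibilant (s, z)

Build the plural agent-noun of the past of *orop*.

oropoluwoh

The final consonant of *orop* is /p/, which is voiceless, so the past-tense suffix is -ol, giving *oropol*.
Since the last vowel of the past-tense form *oropol* is /o/ (a rounded vowel), it takes -u, giving *oropolu*.
The final sound of the agentive form *oropolu* is /u/, which is a vowel, so the plural suffix is -woh, giving *oropoluwoh*.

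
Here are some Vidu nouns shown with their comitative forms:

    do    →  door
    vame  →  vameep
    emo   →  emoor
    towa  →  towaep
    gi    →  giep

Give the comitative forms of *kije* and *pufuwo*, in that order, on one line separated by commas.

The pattern is rounding harmony: -or when the last vowel of the stem is a rounded vowel (*do*, *emo*); -ep when the last vowel of the stem is an unrounded vowel (*vame*, *towa*, *gi*).
The last vowel of *kije* is /e/, which is an unrounded vowel, so the suffix is -ep, giving *kijeep*.
*pufuwo* — last vowel /o/ (a rounded vowel) → -or → *pufuwoor*.

kijeep, pufuwoor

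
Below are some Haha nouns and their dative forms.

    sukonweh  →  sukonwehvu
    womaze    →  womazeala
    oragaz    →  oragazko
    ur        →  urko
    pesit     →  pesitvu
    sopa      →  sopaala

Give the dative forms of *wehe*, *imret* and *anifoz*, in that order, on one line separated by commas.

weheala, imretvu, anifozko

The pattern is voicing of the final sound: -vu when the stem ends in a voiceless consonant (*sukonweh*, *pesit*); -ko when the stem ends in a voiced consonant (*oragaz*, *ur*); -ala when the stem ends in a vowel (*womaze*, *sopa*).
The final sound of *wehe* is /e/, which is a vowel, so the suffix is -ala, giving *weheala*.
The final sound of *imret* is /t/, which is a voiceless consonant, so the suffix is -vu, giving *imretvu*.
The final sound of *anifoz* is /z/, which is a voiced consonant, so the suffix is -ko, giving *anifozko*.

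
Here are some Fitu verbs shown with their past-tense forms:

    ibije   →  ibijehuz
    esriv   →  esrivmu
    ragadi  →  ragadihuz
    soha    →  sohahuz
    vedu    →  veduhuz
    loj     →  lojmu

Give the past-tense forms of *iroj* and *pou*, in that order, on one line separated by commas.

The suffix is conditioned by the final sound: -mu when the stem ends in a consonant (*esriv*, *loj*); -huz when the stem ends in a vowel (*ibije*, *ragadi*, *soha*, *vedu*).
*iroj* — final sound /j/ (a consonant) → -mu → *irojmu*.
*pou*: final sound = /u/, a vowel → -huz → *pouhuz*.

irojmu, pouhuz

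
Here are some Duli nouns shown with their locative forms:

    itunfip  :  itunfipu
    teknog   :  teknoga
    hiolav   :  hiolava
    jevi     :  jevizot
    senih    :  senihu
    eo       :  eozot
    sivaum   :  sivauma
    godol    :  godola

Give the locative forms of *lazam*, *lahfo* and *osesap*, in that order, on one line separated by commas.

lazama, lahfozot, osesapu

Looking at the final sound of each stem: -u when the stem ends in a voiceless consonant (*itunfip*, *senih*); -a when the stem ends in a voiced consonant (*teknog*, *hiolav*, *sivaum*, *godol*); -zot when the stem ends in a vowel (*jevi*, *eo*).
*lazam*: final sound = /m/, a voiced consonant → -a → *lazama*.
*lahfo* — final sound /o/ (a vowel) → -zot → *lahfozot*.
*osesap*: final sound = /p/, a voiceless consonant → -u → *osesapu*.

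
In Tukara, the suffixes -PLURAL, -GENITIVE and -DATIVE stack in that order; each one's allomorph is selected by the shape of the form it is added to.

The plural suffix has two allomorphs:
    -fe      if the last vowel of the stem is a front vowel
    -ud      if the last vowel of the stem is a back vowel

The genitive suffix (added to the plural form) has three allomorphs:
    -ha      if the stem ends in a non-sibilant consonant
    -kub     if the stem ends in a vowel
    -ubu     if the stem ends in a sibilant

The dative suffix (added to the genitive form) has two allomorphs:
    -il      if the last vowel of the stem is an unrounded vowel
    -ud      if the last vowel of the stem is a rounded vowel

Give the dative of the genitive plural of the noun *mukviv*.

mukvivfekubud

*mukviv*: last vowel = /i/, a front vowel → -fe → *mukvivfe*.
The plural form *mukvivfe* — final sound /e/ (a vowel) → -kub → *mukvivfekub*.
The last vowel of the genitive form *mukvivfekub* is /u/, which is a rounded vowel, so the dative suffix is -ud, giving *mukvivfekubud*.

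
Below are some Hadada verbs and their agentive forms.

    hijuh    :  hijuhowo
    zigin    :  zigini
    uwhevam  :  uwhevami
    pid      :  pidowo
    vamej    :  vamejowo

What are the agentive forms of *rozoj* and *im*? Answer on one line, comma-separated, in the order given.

The suffix is conditioned by the final consonant: -i when the stem ends in a nasal (*zigin*, *uwhevam*); -owo when the stem ends in a non-nasal consonant (*hijuh*, *pid*, *vamej*).
Since the final consonant of *rozoj* is /j/ (non-nasal), it takes -owo, giving *rozojowo*.
*im* — final consonant /m/ (a nasal) → -i → *imi*.

rozojowo, imi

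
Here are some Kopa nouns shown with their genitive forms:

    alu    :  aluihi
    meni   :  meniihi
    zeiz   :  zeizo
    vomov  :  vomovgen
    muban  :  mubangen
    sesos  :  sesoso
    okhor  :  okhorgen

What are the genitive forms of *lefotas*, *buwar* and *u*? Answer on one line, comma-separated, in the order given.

lefotaso, buwargen, uihi

The alternation tracks the final sound of the stem — -o when the stem ends in a sibilant (*zeiz*, *sesos*); -gen when the stem ends in a non-sibilant consonant (*vomov*, *muban*, *okhor*); -ihi when the stem ends in a vowel (*alu*, *meni*).
Since the final sound of *lefotas* is /s/ (a sibilant), it takes -o, giving *lefotaso*.
The final sound of *buwar* is /r/, which is a non-sibilant consonant, so the suffix is -gen, giving *buwargen*.
*u*: final sound = /u/, a vowel → -ihi → *uihi*.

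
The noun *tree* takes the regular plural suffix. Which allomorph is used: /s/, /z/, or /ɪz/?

The stem *tree* ends in a voiced non-sibilant sound.
The plural suffix surfaces as /ɪz/ after sibilants, /s/ after other voiceless consonants, and /z/ after other voiced sounds.
So the plural -s on *tree* is pronounced /z/.

/z/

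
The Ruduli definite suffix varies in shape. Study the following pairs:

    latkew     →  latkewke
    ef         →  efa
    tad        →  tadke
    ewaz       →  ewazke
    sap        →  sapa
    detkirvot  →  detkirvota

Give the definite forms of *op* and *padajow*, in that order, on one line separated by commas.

opa, padajowke

The alternation tracks the final consonant of the stem — -a when the stem ends in a voiceless consonant (*ef*, *sap*, *detkirvot*); -ke when the stem ends in a voiced consonant (*latkew*, *tad*, *ewaz*).
Since the final consonant of *op* is /p/ (voiceless), it takes -a, giving *opa*.
*padajow*: final consonant = /w/, voiced → -ke → *padajowke*.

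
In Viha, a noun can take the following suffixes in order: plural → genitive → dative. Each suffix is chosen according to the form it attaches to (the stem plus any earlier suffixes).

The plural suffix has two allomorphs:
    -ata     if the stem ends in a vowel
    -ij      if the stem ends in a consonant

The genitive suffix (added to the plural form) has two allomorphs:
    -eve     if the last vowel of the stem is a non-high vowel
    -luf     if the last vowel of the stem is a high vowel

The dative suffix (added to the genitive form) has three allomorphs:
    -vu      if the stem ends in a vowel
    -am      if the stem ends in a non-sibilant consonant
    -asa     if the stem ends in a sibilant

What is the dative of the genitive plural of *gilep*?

Since the final sound of *gilep* is /p/ (a consonant), it takes -ij, giving *gilepij*.
The plural form *gilepij* — last vowel /i/ (a high vowel) → -luf → *gilepijluf*.
The genitive form *gilepijluf*: final sound = /f/, a non-sibilant consonant → -am → *gilepijlufam*.

gilepijlufam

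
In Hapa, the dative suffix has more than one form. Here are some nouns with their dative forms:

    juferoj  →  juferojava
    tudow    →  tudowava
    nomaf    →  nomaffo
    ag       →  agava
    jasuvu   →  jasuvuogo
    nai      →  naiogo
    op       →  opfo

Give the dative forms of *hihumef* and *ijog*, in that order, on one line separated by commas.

The alternation tracks the final sound of the stem — -fo when the stem ends in a voiceless consonant (*nomaf*, *op*); -ava when the stem ends in a voiced consonant (*juferoj*, *tudow*, *ag*); -ogo when the stem ends in a vowel (*jasuvu*, *nai*).
Since the final sound of *hihumef* is /f/ (a voiceless consonant), it takes -fo, giving *hihumeffo*.
*ijog* — final sound /g/ (a voiced consonant) → -ava → *ijogava*.

hihumeffo, ijogava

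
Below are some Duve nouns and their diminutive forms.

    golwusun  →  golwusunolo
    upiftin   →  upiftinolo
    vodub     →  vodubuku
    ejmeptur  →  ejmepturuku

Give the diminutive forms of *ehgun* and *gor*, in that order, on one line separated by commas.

ehgunolo, goruku

The pattern is nasality of the final consonant: -olo when the stem ends in a nasal (*golwusun*, *upiftin*); -uku when the stem ends in a non-nasal consonant (*vodub*, *ejmeptur*).
*ehgun* — final consonant /n/ (a nasal) → -olo → *ehgunolo*.
*gor* — final consonant /r/ (non-nasal) → -uku → *goruku*.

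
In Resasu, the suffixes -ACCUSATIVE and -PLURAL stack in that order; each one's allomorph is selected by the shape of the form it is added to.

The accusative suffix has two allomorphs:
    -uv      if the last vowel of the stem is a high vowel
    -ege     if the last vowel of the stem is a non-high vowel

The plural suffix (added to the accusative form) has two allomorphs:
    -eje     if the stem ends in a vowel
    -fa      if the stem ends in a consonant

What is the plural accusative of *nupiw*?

nupiwuvfa

Since the last vowel of *nupiw* is /i/ (a high vowel), it takes -uv, giving *nupiwuv*.
The final sound of the accusative form *nupiwuv* is /v/, which is a consonant, so the plural suffix is -fa, giving *nupiwuvfa*.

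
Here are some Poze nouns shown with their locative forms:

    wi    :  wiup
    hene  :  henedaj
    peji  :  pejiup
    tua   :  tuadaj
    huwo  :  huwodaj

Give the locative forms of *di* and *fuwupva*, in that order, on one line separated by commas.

Looking at the last vowel of each stem: -up when the last vowel of the stem is a high vowel (*wi*, *peji*); -daj when the last vowel of the stem is a non-high vowel (*hene*, *tua*, *huwo*).
Since the last vowel of *di* is /i/ (a high vowel), it takes -up, giving *diup*.
The last vowel of *fuwupva* is /a/, which is a non-high vowel, so the suffix is -daj, giving *fuwupvadaj*.

diup, fuwupvadaj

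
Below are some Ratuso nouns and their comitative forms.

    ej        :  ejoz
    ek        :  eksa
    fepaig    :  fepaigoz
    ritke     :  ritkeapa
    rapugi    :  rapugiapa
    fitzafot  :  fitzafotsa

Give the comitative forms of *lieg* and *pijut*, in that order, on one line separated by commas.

liegoz, pijutsa

The suffix is conditioned by the final sound: -sa when the stem ends in a voiceless consonant (*ek*, *fitzafot*); -oz when the stem ends in a voiced consonant (*ej*, *fepaig*); -apa when the stem ends in a vowel (*ritke*, *rapugi*).
The final sound of *lieg* is /g/, which is a voiced consonant, so the suffix is -oz, giving *liegoz*.
*pijut*: final sound = /t/, a voiceless consonant → -sa → *pijutsa*.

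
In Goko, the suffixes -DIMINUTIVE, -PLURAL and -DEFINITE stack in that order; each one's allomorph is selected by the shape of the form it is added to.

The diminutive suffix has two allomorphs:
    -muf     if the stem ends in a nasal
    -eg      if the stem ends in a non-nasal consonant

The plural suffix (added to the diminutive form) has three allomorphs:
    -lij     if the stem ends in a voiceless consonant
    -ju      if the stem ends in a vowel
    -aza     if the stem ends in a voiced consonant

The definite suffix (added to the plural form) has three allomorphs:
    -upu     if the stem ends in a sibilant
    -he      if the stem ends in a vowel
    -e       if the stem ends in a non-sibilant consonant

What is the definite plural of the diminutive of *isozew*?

Since the final consonant of *isozew* is /w/ (non-nasal), it takes -eg, giving *isozeweg*.
Since the final sound of the diminutive form *isozeweg* is /g/ (a voiced consonant), it takes -aza, giving *isozewegaza*.
Since the final sound of the plural form *isozewegaza* is /a/ (a vowel), it takes -he, giving *isozewegazahe*.

isozewegazahe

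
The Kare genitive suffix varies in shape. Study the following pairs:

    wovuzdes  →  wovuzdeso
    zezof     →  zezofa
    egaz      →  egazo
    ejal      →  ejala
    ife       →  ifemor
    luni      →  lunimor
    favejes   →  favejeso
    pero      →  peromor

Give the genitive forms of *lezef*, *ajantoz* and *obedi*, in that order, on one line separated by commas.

lezefa, ajantozo, obedimor

The alternation tracks the final sound of the stem — -o when the stem ends in a sibilant (*wovuzdes*, *egaz*, *favejes*); -a when the stem ends in a non-sibilant consonant (*zezof*, *ejal*); -mor when the stem ends in a vowel (*ife*, *luni*, *pero*).
*lezef* — final sound /f/ (a non-sibilant consonant) → -a → *lezefa*.
*ajantoz* — final sound /z/ (a sibilant) → -o → *ajantozo*.
Since the final sound of *obedi* is /i/ (a vowel), it takes -mor, giving *obedimor*.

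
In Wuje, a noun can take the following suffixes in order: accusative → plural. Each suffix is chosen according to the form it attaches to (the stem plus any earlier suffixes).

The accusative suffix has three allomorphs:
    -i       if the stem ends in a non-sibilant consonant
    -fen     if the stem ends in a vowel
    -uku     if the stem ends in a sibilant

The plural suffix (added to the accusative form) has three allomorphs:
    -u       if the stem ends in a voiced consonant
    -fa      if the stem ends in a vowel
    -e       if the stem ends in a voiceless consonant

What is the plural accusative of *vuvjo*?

vuvjofenu

Since the final sound of *vuvjo* is /o/ (a vowel), it takes -fen, giving *vuvjofen*.
The accusative form *vuvjofen*: final sound = /n/, a voiced consonant → -u → *vuvjofenu*.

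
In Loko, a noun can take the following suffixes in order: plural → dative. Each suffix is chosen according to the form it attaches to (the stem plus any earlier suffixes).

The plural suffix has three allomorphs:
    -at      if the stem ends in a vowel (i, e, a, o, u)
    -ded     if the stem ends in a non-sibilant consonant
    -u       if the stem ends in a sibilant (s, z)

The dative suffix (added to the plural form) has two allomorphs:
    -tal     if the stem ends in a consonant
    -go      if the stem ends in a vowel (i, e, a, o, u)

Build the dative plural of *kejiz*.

kejizugo

Since the final sound of *kejiz* is /z/ (a sibilant), it takes -u, giving *kejizu*.
The plural form *kejizu* — final sound /u/ (a vowel) → -go → *kejizugo*.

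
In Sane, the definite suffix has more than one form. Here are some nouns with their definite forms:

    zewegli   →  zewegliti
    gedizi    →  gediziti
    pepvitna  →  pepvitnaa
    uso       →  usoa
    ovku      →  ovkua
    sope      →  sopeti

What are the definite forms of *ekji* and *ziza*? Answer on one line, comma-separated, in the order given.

ekjiti, zizaa

Looking at the last vowel of each stem: -ti when the last vowel of the stem is a front vowel (*zewegli*, *gedizi*, *sope*); -a when the last vowel of the stem is a back vowel (*pepvitna*, *uso*, *ovku*).
*ekji*: last vowel = /i/, a front vowel → -ti → *ekjiti*.
*ziza* — last vowel /a/ (a back vowel) → -a → *zizaa*.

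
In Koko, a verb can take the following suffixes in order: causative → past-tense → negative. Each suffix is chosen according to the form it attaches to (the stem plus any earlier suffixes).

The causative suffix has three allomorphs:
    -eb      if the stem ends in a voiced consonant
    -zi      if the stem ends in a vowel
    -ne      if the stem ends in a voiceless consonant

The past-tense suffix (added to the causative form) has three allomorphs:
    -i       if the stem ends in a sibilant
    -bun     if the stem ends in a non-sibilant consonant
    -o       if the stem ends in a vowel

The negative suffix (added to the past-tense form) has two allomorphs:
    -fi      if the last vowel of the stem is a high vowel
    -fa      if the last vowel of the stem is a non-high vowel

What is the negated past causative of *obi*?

*obi* — final sound /i/ (a vowel) → -zi → *obizi*.
The causative form *obizi* — final sound /i/ (a vowel) → -o → *obizio*.
The last vowel of the past-tense form *obizio* is /o/, which is a non-high vowel, so the negative suffix is -fa, giving *obiziofa*.

obiziofa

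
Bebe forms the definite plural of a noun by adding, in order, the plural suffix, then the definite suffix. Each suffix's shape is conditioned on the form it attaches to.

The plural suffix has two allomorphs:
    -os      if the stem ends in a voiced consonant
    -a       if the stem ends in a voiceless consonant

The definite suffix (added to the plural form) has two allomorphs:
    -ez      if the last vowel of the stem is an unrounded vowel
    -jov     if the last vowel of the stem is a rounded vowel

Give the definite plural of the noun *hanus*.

hanusaez

*hanus*: final consonant = /s/, voiceless → -a → *hanusa*.
Since the last vowel of the plural form *hanusa* is /a/ (an unrounded vowel), it takes -ez, giving *hanusaez*.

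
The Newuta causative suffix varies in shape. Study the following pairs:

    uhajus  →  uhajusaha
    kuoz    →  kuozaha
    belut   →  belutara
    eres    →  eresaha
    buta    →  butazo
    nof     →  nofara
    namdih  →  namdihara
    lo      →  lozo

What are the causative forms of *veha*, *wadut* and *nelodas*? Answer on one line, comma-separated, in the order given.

vehazo, wadutara, nelodasaha

The suffix is conditioned by the final sound: -aha when the stem ends in a sibilant (*uhajus*, *kuoz*, *eres*); -ara when the stem ends in a non-sibilant consonant (*belut*, *nof*, *namdih*); -zo when the stem ends in a vowel (*buta*, *lo*).
*veha* — final sound /a/ (a vowel) → -zo → *vehazo*.
*wadut*: final sound = /t/, a non-sibilant consonant → -ara → *wadutara*.
*nelodas* — final sound /s/ (a sibilant) → -aha → *nelodasaha*.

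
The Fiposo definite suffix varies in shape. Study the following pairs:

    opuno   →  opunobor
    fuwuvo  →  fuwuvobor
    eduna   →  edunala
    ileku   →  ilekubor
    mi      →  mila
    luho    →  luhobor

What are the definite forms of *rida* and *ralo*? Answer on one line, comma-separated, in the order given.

ridala, ralobor

The suffix is conditioned by the last vowel: -bor when the last vowel of the stem is a rounded vowel (*opuno*, *fuwuvo*, *ileku*, *luho*); -la when the last vowel of the stem is an unrounded vowel (*eduna*, *mi*).
*rida*: last vowel = /a/, an unrounded vowel → -la → *ridala*.
*ralo*: last vowel = /o/, a rounded vowel → -bor → *ralobor*.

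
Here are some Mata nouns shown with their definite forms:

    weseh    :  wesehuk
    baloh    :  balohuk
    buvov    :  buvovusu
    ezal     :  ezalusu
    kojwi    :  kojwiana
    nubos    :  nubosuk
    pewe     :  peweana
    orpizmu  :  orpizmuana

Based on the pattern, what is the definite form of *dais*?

The suffix is conditioned by the final sound: -uk when the stem ends in a voiceless consonant (*weseh*, *baloh*, *nubos*); -usu when the stem ends in a voiced consonant (*buvov*, *ezal*); -ana when the stem ends in a vowel (*kojwi*, *pewe*, *orpizmu*).
*dais* — final sound /s/ (a voiceless consonant) → -uk → *daisuk*.

daisuk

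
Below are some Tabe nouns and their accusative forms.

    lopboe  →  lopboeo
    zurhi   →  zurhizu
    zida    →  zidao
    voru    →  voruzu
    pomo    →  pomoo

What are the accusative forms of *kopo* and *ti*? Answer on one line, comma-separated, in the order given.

kopoo, tizu

Looking at the last vowel of each stem: -zu when the last vowel of the stem is a high vowel (*zurhi*, *voru*); -o when the last vowel of the stem is a non-high vowel (*lopboe*, *zida*, *pomo*).
The last vowel of *kopo* is /o/, which is a non-high vowel, so the suffix is -o, giving *kopoo*.
The last vowel of *ti* is /i/, which is a high vowel, so the suffix is -zu, giving *tizu*.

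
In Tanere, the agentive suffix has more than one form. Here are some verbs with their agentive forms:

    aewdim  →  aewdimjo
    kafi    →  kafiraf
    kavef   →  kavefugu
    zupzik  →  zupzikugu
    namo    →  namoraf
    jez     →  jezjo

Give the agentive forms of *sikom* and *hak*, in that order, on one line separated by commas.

Looking at the final sound of each stem: -ugu when the stem ends in a voiceless consonant (*kavef*, *zupzik*); -jo when the stem ends in a voiced consonant (*aewdim*, *jez*); -raf when the stem ends in a vowel (*kafi*, *namo*).
Since the final sound of *sikom* is /m/ (a voiced consonant), it takes -jo, giving *sikomjo*.
Since the final sound of *hak* is /k/ (a voiceless consonant), it takes -ugu, giving *hakugu*.

sikomjo, hakugu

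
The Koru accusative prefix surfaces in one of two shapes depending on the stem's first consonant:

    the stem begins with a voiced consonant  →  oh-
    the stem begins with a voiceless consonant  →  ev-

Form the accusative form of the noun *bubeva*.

*bubeva*: first consonant = /b/, voiced → oh- → *ohbubeva*.

ohbubeva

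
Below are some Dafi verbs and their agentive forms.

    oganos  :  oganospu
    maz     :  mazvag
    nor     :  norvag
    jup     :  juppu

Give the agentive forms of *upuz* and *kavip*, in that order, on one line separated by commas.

upuzvag, kavippu

The pattern is voicing of the final consonant: -pu when the stem ends in a voiceless consonant (*oganos*, *jup*); -vag when the stem ends in a voiced consonant (*maz*, *nor*).
Since the final consonant of *upuz* is /z/ (voiced), it takes -vag, giving *upuzvag*.
*kavip*: final consonant = /p/, voiceless → -pu → *kavippu*.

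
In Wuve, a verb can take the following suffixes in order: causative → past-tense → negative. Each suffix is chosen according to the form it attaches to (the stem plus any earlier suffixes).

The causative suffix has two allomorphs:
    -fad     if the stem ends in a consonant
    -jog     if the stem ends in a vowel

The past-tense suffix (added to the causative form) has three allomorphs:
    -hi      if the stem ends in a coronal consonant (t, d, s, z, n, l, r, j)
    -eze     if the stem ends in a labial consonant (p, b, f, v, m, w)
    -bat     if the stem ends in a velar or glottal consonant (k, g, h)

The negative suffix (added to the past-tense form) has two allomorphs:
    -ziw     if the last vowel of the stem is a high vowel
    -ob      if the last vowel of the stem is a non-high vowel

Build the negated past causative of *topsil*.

topsilfadhiziw

*topsil* — final sound /l/ (a consonant) → -fad → *topsilfad*.
Since the final consonant of the causative form *topsilfad* is /d/ (coronal), it takes -hi, giving *topsilfadhi*.
Since the last vowel of the past-tense form *topsilfadhi* is /i/ (a high vowel), it takes -ziw, giving *topsilfadhiziw*.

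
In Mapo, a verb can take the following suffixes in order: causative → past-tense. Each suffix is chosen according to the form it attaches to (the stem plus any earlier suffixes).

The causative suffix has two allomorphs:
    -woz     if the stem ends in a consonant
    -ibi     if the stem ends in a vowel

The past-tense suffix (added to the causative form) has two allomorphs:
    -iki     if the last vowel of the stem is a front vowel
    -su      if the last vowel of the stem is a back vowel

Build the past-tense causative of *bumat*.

bumatwozsu

Since the final sound of *bumat* is /t/ (a consonant), it takes -woz, giving *bumatwoz*.
The causative form *bumatwoz* — last vowel /o/ (a back vowel) → -su → *bumatwozsu*.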